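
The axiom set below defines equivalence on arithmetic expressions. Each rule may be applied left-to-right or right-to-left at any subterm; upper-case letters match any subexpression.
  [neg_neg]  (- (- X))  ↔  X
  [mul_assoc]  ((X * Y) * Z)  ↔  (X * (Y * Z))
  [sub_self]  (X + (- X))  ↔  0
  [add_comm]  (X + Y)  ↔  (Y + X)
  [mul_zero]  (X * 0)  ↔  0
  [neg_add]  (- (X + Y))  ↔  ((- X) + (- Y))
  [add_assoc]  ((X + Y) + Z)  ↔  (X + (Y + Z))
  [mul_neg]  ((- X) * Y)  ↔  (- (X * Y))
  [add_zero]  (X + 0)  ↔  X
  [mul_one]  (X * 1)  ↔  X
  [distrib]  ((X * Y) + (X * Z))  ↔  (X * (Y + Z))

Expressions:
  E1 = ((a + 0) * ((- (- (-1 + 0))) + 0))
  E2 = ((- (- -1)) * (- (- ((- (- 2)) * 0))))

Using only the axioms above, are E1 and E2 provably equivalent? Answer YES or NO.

NO

The axioms are sound identities: if E1 ↔* E2 then E1 and E2 evaluate identically under any assignment.
Under a=1: E1 evaluates to -1, E2 to 0. Distinct ⇒ no rewrite sequence connects them.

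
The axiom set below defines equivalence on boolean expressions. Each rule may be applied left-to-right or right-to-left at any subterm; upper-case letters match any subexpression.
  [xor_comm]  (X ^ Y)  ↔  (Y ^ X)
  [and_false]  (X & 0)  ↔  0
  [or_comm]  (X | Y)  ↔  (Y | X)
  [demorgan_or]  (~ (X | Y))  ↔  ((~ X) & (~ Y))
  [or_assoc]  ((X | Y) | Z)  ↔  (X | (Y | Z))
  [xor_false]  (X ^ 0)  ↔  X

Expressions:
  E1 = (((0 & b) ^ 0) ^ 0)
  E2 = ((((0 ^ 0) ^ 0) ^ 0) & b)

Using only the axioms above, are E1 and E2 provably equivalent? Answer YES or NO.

YES

1. [xor_false →] (((0 & b) ^ 0) ^ 0)  →  ((0 & b) ^ 0)
2. [xor_false →] ((0 & b) ^ 0)  →  (0 & b)
3. [xor_false ←] 0  →  (0 ^ 0);  E1 = ((0 ^ 0) & b)
4. [xor_false ←] (0 ^ 0)  →  ((0 ^ 0) ^ 0);  E1 = (((0 ^ 0) ^ 0) & b)
5. [xor_false ←] (0 ^ 0)  →  ((0 ^ 0) ^ 0);  this is E2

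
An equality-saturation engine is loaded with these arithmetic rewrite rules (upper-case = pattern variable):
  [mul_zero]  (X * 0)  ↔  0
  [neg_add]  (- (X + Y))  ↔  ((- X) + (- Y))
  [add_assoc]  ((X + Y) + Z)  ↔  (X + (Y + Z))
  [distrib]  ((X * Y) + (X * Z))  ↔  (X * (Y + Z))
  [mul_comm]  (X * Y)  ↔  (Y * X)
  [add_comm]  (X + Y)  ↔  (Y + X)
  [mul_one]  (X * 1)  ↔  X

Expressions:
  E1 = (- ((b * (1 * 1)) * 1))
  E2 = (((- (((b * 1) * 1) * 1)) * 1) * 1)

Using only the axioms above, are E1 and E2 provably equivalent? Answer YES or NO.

step 1: mul_one (→) rewrites ((b * (1 * 1)) * 1) into (b * (1 * 1)), now (- (b * (1 * 1)))
step 2: mul_one (→) rewrites (1 * 1) into 1, now (- (b * 1))
step 3: mul_one (←) rewrites (- (b * 1)) into ((- (b * 1)) * 1)
step 4: mul_one (←) rewrites b into (b * 1), now ((- ((b * 1) * 1)) * 1)
step 5: mul_one (←) rewrites ((- ((b * 1) * 1)) * 1) into (((- ((b * 1) * 1)) * 1) * 1)
step 6: mul_one (←) rewrites (b * 1) into ((b * 1) * 1), which is E2

YES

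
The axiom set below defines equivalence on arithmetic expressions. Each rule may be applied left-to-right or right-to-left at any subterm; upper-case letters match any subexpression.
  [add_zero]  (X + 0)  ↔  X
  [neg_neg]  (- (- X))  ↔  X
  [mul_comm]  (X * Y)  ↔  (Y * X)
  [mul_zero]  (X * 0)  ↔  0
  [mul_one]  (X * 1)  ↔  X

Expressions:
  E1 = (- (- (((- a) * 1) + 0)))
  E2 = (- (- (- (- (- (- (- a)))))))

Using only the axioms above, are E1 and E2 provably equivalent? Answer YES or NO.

YES

1. [mul_one →] ((- a) * 1)  →  (- a);  E1 = (- (- ((- a) + 0)))
2. [add_zero →] ((- a) + 0)  →  (- a);  E1 = (- (- (- a)))
3. [neg_neg ←] (- (- a))  →  (- (- (- (- a))));  E1 = (- (- (- (- (- a)))))
4. [neg_neg ←] (- (- (- a)))  →  (- (- (- (- (- a)))));  this is E2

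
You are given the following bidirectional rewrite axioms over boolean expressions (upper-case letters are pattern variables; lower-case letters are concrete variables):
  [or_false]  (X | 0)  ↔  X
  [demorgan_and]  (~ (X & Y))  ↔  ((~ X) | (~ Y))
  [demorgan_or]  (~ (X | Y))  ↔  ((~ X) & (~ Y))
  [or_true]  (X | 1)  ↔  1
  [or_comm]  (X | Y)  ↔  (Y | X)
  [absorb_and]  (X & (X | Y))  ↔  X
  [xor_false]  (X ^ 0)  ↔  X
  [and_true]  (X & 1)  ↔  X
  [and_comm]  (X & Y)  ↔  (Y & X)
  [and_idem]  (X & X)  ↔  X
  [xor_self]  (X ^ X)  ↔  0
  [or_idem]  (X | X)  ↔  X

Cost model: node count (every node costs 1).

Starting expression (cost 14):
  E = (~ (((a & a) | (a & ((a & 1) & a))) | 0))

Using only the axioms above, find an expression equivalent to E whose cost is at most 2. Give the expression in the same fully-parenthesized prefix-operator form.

(1) (a & 1)  =[and_true →]=  a    ⊢ (~ (((a & a) | (a & (a & a))) | 0))
(2) (a & a)  =[and_idem →]=  a    ⊢ (~ (((a & a) | (a & a)) | 0))
(3) ((a & a) | (a & a))  =[or_idem →]=  (a & a)    ⊢ (~ ((a & a) | 0))
(4) (a & a)  =[and_idem →]=  a    ⊢ (~ (a | 0))
(5) (a | 0)  =[or_false →]=  a    ⊢ cost 2, within 2

(~ a)   [cost 2]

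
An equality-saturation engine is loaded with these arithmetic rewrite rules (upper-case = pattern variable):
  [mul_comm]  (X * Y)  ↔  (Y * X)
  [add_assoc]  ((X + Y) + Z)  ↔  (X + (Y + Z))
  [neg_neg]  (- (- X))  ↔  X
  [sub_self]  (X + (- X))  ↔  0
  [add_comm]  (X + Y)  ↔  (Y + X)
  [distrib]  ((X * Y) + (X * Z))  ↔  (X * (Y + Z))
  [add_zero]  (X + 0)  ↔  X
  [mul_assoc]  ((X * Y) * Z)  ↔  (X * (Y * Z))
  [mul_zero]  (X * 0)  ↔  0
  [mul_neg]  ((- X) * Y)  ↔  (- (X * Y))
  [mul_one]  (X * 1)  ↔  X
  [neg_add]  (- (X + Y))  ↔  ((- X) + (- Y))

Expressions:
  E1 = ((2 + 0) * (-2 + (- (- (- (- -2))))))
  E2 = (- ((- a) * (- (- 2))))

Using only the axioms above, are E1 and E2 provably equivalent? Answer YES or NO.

Every axiom is a valid identity, so a rewrite proof would force E1 and E2 to agree under every assignment.
At a=0: E1 = -8 but E2 = 0; they differ, so no derivation exists.

NO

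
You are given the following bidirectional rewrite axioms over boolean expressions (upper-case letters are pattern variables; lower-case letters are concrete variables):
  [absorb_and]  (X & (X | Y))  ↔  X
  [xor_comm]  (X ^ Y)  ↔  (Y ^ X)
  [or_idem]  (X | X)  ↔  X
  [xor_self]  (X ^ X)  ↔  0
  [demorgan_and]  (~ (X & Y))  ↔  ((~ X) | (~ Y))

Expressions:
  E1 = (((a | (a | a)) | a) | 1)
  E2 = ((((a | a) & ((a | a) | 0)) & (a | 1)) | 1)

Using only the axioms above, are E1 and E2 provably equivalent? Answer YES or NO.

step 1: or_idem (→) rewrites (a | a) into a, now (((a | a) | a) | 1)
step 2: or_idem (→) rewrites (a | a) into a, now ((a | a) | 1)
step 3: or_idem (→) rewrites (a | a) into a, now (a | 1)
step 4: absorb_and (←) rewrites a into (a & (a | 1)), now ((a & (a | 1)) | 1)
step 5: or_idem (←) rewrites a into (a | a), now (((a | a) & (a | 1)) | 1)
step 6: absorb_and (←) rewrites (a | a) into ((a | a) & ((a | a) | 0)), which is E2

YES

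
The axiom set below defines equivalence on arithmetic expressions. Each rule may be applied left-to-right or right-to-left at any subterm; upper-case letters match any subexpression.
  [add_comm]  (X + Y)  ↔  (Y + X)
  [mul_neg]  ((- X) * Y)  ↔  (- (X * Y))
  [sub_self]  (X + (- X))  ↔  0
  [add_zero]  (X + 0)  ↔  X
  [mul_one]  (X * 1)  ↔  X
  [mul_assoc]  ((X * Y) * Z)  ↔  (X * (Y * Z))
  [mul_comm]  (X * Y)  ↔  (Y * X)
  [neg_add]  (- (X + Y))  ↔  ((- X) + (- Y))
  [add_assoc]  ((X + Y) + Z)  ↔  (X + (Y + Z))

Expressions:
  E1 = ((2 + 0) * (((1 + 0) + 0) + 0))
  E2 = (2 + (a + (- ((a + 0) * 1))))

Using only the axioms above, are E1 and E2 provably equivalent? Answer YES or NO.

YES

step 1: add_zero (→) rewrites ((1 + 0) + 0) into (1 + 0), now ((2 + 0) * ((1 + 0) + 0))
step 2: add_zero (→) rewrites (1 + 0) into 1, now ((2 + 0) * (1 + 0))
step 3: add_zero (→) rewrites (1 + 0) into 1, now ((2 + 0) * 1)
step 4: mul_one (→) rewrites ((2 + 0) * 1) into (2 + 0)
step 5: sub_self (←) rewrites 0 into (a + (- a)), now (2 + (a + (- a)))
step 6: add_zero (←) rewrites a into (a + 0), now (2 + (a + (- (a + 0))))
step 7: mul_one (←) rewrites (a + 0) into ((a + 0) * 1), which is E2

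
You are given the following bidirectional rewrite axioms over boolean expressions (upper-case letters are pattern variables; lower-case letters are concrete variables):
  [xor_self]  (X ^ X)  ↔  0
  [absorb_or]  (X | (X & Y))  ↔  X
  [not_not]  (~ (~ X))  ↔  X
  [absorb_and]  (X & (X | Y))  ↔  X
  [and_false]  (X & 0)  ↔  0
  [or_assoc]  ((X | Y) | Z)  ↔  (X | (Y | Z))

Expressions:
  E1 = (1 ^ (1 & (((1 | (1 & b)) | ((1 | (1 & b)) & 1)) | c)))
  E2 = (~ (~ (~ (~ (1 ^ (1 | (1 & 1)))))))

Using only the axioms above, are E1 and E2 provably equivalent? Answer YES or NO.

YES

1. [absorb_or →] ((1 | (1 & b)) | ((1 | (1 & b)) & 1))  →  (1 | (1 & b));  E1 = (1 ^ (1 & ((1 | (1 & b)) | c)))
2. [absorb_or →] (1 | (1 & b))  →  1;  E1 = (1 ^ (1 & (1 | c)))
3. [absorb_and →] (1 & (1 | c))  →  1;  E1 = (1 ^ 1)
4. [not_not ←] (1 ^ 1)  →  (~ (~ (1 ^ 1)))
5. [not_not ←] (~ (~ (1 ^ 1)))  →  (~ (~ (~ (~ (1 ^ 1)))))
6. [absorb_or ←] 1  →  (1 | (1 & 1));  this is E2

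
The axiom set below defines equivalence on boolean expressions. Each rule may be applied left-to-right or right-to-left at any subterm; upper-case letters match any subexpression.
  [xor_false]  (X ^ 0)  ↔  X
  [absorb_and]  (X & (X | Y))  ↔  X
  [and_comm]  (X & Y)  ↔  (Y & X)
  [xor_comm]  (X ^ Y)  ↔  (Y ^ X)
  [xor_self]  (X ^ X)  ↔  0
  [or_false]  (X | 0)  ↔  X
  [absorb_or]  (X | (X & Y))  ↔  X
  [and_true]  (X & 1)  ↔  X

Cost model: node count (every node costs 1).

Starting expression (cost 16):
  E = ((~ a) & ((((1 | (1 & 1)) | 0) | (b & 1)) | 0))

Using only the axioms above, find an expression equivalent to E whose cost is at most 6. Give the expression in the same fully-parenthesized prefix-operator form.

step 1: absorb_or (→) rewrites (1 | (1 & 1)) into 1, now ((~ a) & (((1 | 0) | (b & 1)) | 0))
step 2: and_true (→) rewrites (b & 1) into b, now ((~ a) & (((1 | 0) | b) | 0))
step 3: or_false (→) rewrites (((1 | 0) | b) | 0) into ((1 | 0) | b), now ((~ a) & ((1 | 0) | b))
step 4: or_false (→) rewrites (1 | 0) into 1, reaching cost 6 (bound 6)

((~ a) & (1 | b))   [cost 6]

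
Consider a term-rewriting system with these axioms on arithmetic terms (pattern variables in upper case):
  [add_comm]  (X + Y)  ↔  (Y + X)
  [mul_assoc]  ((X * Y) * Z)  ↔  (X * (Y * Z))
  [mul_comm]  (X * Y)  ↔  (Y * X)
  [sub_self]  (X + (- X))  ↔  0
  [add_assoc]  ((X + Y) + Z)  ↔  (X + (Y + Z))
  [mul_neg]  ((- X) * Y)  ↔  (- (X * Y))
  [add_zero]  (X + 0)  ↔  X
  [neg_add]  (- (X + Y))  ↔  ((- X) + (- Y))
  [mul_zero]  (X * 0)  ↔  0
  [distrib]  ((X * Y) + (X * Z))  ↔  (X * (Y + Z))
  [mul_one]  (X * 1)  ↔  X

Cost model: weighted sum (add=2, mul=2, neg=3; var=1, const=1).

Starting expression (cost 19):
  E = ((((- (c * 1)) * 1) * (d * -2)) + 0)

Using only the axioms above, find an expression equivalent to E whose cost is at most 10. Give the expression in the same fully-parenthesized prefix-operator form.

1. [mul_one →] ((- (c * 1)) * 1)  →  (- (c * 1));  E = (((- (c * 1)) * (d * -2)) + 0)
2. [add_zero →] (((- (c * 1)) * (d * -2)) + 0)  →  ((- (c * 1)) * (d * -2))
3. [mul_one →] (c * 1)  →  c;  cost 10 ≤ 10, done

((- c) * (d * -2))   [cost 10]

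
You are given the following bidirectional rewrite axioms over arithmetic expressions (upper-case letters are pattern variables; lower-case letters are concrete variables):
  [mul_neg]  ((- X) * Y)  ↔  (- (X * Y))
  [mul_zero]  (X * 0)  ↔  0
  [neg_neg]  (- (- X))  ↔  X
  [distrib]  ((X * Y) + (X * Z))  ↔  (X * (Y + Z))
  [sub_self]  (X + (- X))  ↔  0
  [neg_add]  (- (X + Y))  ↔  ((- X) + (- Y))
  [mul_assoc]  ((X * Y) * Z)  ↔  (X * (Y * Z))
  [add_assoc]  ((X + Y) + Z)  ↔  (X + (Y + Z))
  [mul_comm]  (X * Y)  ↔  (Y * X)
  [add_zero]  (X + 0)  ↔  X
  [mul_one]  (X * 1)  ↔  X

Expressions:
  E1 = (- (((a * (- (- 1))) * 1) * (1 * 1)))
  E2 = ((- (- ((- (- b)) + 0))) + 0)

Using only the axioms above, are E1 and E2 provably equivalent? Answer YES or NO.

NO

The axioms are sound identities: if E1 ↔* E2 then E1 and E2 evaluate identically under any assignment.
Under a=0, b=1: E1 evaluates to 0, E2 to 1. Distinct ⇒ no rewrite sequence connects them.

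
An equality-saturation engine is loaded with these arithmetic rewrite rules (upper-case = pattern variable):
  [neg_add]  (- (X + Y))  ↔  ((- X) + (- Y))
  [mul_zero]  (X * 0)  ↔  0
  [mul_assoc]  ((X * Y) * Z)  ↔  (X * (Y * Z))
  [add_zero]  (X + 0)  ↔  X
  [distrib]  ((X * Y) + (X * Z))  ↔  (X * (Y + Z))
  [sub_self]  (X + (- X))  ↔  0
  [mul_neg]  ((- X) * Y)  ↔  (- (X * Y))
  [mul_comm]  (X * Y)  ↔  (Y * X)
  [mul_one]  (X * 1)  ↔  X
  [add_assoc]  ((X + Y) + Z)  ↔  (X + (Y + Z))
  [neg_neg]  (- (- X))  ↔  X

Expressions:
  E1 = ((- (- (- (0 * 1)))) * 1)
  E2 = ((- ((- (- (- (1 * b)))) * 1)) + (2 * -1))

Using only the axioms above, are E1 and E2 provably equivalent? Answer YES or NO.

The axioms are sound identities: if E1 ↔* E2 then E1 and E2 evaluate identically under any assignment.
Under b=0: E1 evaluates to 0, E2 to -2. Distinct ⇒ no rewrite sequence connects them.

NO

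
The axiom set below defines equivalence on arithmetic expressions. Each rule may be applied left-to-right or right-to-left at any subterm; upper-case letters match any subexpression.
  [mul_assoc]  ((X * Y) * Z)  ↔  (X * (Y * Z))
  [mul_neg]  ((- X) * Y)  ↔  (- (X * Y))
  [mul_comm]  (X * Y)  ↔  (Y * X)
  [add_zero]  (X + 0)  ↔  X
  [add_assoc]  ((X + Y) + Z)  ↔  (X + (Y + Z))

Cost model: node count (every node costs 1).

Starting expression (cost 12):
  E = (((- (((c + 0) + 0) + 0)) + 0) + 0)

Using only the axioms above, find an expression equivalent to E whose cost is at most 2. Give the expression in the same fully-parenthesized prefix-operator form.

(1) ((- (((c + 0) + 0) + 0)) + 0)  =[add_zero →]=  (- (((c + 0) + 0) + 0))    ⊢ ((- (((c + 0) + 0) + 0)) + 0)
(2) (((c + 0) + 0) + 0)  =[add_assoc →]=  ((c + 0) + (0 + 0))    ⊢ ((- ((c + 0) + (0 + 0))) + 0)
(3) (c + 0)  =[add_zero →]=  c    ⊢ ((- (c + (0 + 0))) + 0)
(4) (0 + 0)  =[add_zero →]=  0    ⊢ ((- (c + 0)) + 0)
(5) (c + 0)  =[add_zero →]=  c    ⊢ ((- c) + 0)
(6) ((- c) + 0)  =[add_zero →]=  (- c)    ⊢ cost 2, within 2

(- c)   [cost 2]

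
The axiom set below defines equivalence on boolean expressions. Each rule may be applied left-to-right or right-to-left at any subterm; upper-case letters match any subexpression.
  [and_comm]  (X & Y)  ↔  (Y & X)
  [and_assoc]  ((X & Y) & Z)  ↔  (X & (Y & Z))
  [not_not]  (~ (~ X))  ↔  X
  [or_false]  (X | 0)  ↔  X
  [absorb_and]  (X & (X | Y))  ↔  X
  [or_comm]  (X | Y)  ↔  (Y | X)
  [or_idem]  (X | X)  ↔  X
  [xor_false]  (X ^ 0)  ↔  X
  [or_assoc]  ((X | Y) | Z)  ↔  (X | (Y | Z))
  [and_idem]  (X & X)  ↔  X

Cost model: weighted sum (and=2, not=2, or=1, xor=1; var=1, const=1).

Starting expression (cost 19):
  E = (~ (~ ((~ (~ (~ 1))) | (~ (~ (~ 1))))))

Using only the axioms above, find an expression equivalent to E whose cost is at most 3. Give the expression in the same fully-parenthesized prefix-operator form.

step 1: or_idem (→) rewrites ((~ (~ (~ 1))) | (~ (~ (~ 1)))) into (~ (~ (~ 1))), now (~ (~ (~ (~ (~ 1)))))
step 2: not_not (→) rewrites (~ (~ (~ (~ (~ 1))))) into (~ (~ (~ 1)))
step 3: not_not (→) rewrites (~ (~ (~ 1))) into (~ 1), reaching cost 3 (bound 3)

(~ 1)   [cost 3]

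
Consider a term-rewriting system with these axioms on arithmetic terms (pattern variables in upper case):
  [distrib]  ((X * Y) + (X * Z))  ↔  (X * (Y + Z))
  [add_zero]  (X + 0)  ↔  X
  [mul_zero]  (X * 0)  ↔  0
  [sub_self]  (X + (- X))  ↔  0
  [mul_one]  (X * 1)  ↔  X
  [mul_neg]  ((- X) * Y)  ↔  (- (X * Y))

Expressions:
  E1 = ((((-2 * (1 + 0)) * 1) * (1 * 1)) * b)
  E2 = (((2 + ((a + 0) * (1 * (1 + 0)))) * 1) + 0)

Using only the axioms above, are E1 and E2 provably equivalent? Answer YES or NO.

NO

Every axiom is a valid identity, so a rewrite proof would force E1 and E2 to agree under every assignment.
At a=0, b=0: E1 = 0 but E2 = 2; they differ, so no derivation exists.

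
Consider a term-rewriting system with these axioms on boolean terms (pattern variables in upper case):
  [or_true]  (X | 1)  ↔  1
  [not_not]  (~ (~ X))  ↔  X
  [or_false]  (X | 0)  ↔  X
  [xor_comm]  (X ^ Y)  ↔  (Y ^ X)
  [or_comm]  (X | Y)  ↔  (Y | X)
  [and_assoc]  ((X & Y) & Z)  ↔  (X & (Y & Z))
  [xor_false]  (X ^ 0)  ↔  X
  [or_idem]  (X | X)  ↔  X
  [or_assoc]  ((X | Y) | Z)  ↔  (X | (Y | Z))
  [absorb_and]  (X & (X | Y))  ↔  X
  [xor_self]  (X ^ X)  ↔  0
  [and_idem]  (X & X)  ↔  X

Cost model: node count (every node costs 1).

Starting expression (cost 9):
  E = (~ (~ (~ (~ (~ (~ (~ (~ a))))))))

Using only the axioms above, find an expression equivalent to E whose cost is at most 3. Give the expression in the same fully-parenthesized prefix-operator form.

step 1: not_not (→) rewrites (~ (~ a)) into a, now (~ (~ (~ (~ (~ (~ a))))))
step 2: not_not (→) rewrites (~ (~ (~ (~ (~ a))))) into (~ (~ (~ a))), now (~ (~ (~ (~ a))))
step 3: not_not (→) rewrites (~ (~ (~ (~ a)))) into (~ (~ a)), reaching cost 3 (bound 3)

(~ (~ a))   [cost 3]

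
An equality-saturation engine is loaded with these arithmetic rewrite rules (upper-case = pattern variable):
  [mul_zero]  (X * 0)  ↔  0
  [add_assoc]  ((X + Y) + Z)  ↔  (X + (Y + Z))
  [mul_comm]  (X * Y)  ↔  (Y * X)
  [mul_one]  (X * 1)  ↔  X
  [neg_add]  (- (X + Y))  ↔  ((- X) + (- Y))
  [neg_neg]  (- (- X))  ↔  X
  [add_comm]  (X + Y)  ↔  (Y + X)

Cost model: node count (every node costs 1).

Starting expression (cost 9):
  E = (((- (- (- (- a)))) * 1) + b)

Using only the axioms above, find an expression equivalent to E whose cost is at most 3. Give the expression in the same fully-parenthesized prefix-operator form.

(a + b)   [cost 3]

1. [neg_neg →] (- (- (- (- a))))  →  (- (- a));  E = (((- (- a)) * 1) + b)
2. [mul_one →] ((- (- a)) * 1)  →  (- (- a));  E = ((- (- a)) + b)
3. [neg_neg →] (- (- a))  →  a;  cost 3 ≤ 3, done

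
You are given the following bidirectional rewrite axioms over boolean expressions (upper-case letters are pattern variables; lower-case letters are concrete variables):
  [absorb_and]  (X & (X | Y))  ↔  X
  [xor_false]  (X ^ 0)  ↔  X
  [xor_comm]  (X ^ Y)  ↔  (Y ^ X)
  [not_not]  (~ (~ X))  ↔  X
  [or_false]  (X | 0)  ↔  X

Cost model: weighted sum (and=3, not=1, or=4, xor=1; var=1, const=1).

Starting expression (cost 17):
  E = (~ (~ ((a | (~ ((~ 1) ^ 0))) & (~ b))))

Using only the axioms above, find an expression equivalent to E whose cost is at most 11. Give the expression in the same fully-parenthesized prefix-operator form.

((a | 1) & (~ b))   [cost 11]

step 1: xor_false (→) rewrites ((~ 1) ^ 0) into (~ 1), now (~ (~ ((a | (~ (~ 1))) & (~ b))))
step 2: not_not (→) rewrites (~ (~ 1)) into 1, now (~ (~ ((a | 1) & (~ b))))
step 3: not_not (→) rewrites (~ (~ ((a | 1) & (~ b)))) into ((a | 1) & (~ b)), reaching cost 11 (bound 11)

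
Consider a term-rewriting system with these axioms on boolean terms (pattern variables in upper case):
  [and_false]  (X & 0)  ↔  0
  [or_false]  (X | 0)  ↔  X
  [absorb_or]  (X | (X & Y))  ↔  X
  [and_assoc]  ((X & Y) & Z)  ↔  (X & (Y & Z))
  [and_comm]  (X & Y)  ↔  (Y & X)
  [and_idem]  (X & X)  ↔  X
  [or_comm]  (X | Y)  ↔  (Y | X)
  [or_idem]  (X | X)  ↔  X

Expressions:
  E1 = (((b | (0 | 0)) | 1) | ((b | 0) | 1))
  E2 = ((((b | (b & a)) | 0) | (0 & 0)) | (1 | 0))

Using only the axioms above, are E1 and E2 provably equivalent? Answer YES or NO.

YES

(1) (0 | 0)  =[or_false →]=  0    ⊢ (((b | 0) | 1) | ((b | 0) | 1))
(2) (((b | 0) | 1) | ((b | 0) | 1))  =[or_idem →]=  ((b | 0) | 1)
(3) (b | 0)  =[or_false ←]=  ((b | 0) | 0)    ⊢ (((b | 0) | 0) | 1)
(4) 1  =[or_false ←]=  (1 | 0)    ⊢ (((b | 0) | 0) | (1 | 0))
(5) 0  =[and_idem ←]=  (0 & 0)    ⊢ (((b | 0) | (0 & 0)) | (1 | 0))
(6) b  =[absorb_or ←]=  (b | (b & a))    ⊢ E2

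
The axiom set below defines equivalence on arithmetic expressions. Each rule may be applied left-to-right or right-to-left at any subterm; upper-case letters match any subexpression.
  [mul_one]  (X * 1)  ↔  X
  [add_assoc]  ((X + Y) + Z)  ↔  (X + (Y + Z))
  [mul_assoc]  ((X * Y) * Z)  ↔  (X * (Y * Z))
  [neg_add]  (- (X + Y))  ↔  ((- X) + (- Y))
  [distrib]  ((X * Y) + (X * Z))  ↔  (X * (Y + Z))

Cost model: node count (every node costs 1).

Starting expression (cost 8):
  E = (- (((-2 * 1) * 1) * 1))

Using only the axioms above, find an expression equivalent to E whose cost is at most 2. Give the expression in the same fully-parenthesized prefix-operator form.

(- -2)   [cost 2]

(1) ((-2 * 1) * 1)  =[mul_one →]=  (-2 * 1)    ⊢ (- ((-2 * 1) * 1))
(2) (-2 * 1)  =[mul_one →]=  -2    ⊢ (- (-2 * 1))
(3) (-2 * 1)  =[mul_one →]=  -2    ⊢ cost 2, within 2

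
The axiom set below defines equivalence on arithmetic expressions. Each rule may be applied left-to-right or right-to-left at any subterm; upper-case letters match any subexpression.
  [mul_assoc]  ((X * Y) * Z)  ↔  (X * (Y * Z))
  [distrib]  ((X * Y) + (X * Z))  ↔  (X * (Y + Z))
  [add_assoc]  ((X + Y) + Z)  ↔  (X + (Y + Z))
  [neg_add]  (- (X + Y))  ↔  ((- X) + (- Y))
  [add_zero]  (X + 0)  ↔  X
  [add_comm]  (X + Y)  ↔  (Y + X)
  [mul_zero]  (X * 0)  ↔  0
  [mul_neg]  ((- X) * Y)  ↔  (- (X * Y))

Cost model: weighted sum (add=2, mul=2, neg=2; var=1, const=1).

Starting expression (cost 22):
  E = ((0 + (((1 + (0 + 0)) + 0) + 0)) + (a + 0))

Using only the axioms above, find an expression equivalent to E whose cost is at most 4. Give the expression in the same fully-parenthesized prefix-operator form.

(1) (0 + 0)  =[add_zero →]=  0    ⊢ ((0 + (((1 + 0) + 0) + 0)) + (a + 0))
(2) (0 + (((1 + 0) + 0) + 0))  =[add_comm →]=  ((((1 + 0) + 0) + 0) + 0)    ⊢ (((((1 + 0) + 0) + 0) + 0) + (a + 0))
(3) (1 + 0)  =[add_zero →]=  1    ⊢ ((((1 + 0) + 0) + 0) + (a + 0))
(4) (a + 0)  =[add_zero →]=  a    ⊢ ((((1 + 0) + 0) + 0) + a)
(5) (((1 + 0) + 0) + 0)  =[add_zero →]=  ((1 + 0) + 0)    ⊢ (((1 + 0) + 0) + a)
(6) (1 + 0)  =[add_zero →]=  1    ⊢ ((1 + 0) + a)
(7) (1 + 0)  =[add_zero →]=  1    ⊢ cost 4, within 4

(1 + a)   [cost 4]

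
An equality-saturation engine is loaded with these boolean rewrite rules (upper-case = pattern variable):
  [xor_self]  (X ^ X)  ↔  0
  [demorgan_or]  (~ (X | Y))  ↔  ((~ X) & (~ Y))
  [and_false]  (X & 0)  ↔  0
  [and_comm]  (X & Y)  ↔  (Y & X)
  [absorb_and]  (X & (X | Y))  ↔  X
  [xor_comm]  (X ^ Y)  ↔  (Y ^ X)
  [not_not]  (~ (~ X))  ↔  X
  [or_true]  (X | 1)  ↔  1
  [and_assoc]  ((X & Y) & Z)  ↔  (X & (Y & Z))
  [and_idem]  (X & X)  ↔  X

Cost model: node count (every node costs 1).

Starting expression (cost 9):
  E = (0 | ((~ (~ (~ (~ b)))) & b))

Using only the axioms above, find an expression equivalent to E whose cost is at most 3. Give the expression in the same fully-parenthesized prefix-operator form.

(1) (~ (~ b))  =[not_not →]=  b    ⊢ (0 | ((~ (~ b)) & b))
(2) (~ (~ b))  =[not_not →]=  b    ⊢ (0 | (b & b))
(3) (b & b)  =[and_idem →]=  b    ⊢ cost 3, within 3

(0 | b)   [cost 3]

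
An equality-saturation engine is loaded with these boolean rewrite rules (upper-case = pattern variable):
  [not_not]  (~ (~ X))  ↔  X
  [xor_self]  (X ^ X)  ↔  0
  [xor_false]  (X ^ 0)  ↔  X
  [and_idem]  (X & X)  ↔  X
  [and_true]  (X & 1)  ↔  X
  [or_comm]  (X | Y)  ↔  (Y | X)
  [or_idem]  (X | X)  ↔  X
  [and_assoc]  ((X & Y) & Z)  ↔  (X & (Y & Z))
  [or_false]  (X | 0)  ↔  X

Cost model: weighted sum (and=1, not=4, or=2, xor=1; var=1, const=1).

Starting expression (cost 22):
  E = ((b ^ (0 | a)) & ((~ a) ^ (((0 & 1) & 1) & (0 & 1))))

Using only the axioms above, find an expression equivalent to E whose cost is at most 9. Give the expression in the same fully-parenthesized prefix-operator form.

((b ^ a) & (~ a))   [cost 9]

step 1: and_true (→) rewrites (0 & 1) into 0, now ((b ^ (0 | a)) & ((~ a) ^ ((0 & 1) & (0 & 1))))
step 2: and_idem (→) rewrites ((0 & 1) & (0 & 1)) into (0 & 1), now ((b ^ (0 | a)) & ((~ a) ^ (0 & 1)))
step 3: and_true (→) rewrites (0 & 1) into 0, now ((b ^ (0 | a)) & ((~ a) ^ 0))
step 4: or_comm (→) rewrites (0 | a) into (a | 0), now ((b ^ (a | 0)) & ((~ a) ^ 0))
step 5: xor_false (→) rewrites ((~ a) ^ 0) into (~ a), now ((b ^ (a | 0)) & (~ a))
step 6: or_false (→) rewrites (a | 0) into a, reaching cost 9 (bound 9)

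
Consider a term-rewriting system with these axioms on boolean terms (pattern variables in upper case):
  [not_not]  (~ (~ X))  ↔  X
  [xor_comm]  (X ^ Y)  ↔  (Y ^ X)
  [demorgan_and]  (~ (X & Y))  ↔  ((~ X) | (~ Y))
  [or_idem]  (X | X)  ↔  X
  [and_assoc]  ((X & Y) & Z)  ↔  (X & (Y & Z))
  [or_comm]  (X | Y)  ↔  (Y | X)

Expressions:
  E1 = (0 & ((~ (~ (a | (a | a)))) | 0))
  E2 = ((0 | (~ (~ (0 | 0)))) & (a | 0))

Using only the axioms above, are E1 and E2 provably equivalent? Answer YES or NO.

YES

(1) (a | a)  =[or_idem →]=  a    ⊢ (0 & ((~ (~ (a | a))) | 0))
(2) (~ (~ (a | a)))  =[not_not →]=  (a | a)    ⊢ (0 & ((a | a) | 0))
(3) (a | a)  =[or_idem →]=  a    ⊢ (0 & (a | 0))
(4) 0  =[or_idem ←]=  (0 | 0)    ⊢ ((0 | 0) & (a | 0))
(5) 0  =[or_idem ←]=  (0 | 0)    ⊢ ((0 | (0 | 0)) & (a | 0))
(6) (0 | 0)  =[not_not ←]=  (~ (~ (0 | 0)))    ⊢ E2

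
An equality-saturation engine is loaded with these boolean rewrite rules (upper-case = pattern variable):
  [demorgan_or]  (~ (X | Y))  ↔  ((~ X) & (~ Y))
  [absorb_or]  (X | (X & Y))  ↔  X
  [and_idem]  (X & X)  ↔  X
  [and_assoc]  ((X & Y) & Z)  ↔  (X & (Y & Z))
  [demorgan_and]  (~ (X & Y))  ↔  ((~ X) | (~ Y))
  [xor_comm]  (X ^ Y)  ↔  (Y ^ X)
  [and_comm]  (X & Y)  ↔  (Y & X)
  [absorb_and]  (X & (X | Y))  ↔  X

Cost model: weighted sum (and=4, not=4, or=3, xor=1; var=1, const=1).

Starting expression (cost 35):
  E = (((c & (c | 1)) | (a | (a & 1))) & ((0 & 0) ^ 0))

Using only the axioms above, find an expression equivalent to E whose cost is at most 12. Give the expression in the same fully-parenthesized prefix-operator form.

((c | a) & (0 ^ 0))   [cost 12]

step 1: absorb_or (→) rewrites (a | (a & 1)) into a, now (((c & (c | 1)) | a) & ((0 & 0) ^ 0))
step 2: and_idem (→) rewrites (0 & 0) into 0, now (((c & (c | 1)) | a) & (0 ^ 0))
step 3: absorb_and (→) rewrites (c & (c | 1)) into c, reaching cost 12 (bound 12)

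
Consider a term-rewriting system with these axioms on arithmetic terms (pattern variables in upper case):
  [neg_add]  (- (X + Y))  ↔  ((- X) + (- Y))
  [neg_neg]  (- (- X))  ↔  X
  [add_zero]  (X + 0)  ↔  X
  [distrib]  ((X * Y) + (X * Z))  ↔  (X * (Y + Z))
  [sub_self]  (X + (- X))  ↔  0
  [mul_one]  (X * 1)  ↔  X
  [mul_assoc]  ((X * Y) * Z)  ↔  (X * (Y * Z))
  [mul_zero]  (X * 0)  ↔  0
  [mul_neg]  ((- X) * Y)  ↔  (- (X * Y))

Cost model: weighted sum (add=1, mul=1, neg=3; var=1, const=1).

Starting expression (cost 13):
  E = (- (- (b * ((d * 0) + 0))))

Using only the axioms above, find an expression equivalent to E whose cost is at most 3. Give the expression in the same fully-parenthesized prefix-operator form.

(b * 0)   [cost 3]

(1) (- (- (b * ((d * 0) + 0))))  =[neg_neg →]=  (b * ((d * 0) + 0))
(2) (d * 0)  =[mul_zero →]=  0    ⊢ (b * (0 + 0))
(3) (0 + 0)  =[add_zero →]=  0    ⊢ cost 3, within 3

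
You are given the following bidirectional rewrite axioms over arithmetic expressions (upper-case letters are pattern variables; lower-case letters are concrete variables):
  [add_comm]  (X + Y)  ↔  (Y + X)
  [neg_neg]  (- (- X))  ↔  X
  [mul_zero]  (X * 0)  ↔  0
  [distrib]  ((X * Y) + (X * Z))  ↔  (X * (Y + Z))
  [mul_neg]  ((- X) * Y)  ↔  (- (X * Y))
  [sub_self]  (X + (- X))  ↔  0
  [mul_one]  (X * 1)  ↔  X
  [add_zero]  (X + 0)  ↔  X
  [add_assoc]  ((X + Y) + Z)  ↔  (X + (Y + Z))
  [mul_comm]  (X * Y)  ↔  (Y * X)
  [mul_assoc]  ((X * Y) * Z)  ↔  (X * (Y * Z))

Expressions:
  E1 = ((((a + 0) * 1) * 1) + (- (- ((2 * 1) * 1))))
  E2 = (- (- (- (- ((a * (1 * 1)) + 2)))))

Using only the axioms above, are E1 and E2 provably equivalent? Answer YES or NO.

step 1: mul_one (→) rewrites (2 * 1) into 2, now ((((a + 0) * 1) * 1) + (- (- (2 * 1))))
step 2: mul_one (→) rewrites (2 * 1) into 2, now ((((a + 0) * 1) * 1) + (- (- 2)))
step 3: mul_one (→) rewrites ((a + 0) * 1) into (a + 0), now (((a + 0) * 1) + (- (- 2)))
step 4: neg_neg (→) rewrites (- (- 2)) into 2, now (((a + 0) * 1) + 2)
step 5: mul_one (→) rewrites ((a + 0) * 1) into (a + 0), now ((a + 0) + 2)
step 6: add_zero (→) rewrites (a + 0) into a, now (a + 2)
step 7: mul_one (←) rewrites a into (a * 1), now ((a * 1) + 2)
step 8: neg_neg (←) rewrites ((a * 1) + 2) into (- (- ((a * 1) + 2)))
step 9: mul_one (←) rewrites 1 into (1 * 1), now (- (- ((a * (1 * 1)) + 2)))
step 10: neg_neg (←) rewrites ((a * (1 * 1)) + 2) into (- (- ((a * (1 * 1)) + 2))), which is E2

YES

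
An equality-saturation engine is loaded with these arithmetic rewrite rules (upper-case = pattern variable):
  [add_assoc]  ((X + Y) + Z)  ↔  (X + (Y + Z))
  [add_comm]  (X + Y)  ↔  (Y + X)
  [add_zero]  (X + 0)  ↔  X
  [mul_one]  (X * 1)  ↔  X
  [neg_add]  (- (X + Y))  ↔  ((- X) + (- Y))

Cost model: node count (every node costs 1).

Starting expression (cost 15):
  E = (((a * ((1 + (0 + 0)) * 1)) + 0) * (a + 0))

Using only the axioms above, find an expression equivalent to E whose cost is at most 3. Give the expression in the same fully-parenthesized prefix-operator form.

(1) (0 + 0)  =[add_zero →]=  0    ⊢ (((a * ((1 + 0) * 1)) + 0) * (a + 0))
(2) ((a * ((1 + 0) * 1)) + 0)  =[add_zero →]=  (a * ((1 + 0) * 1))    ⊢ ((a * ((1 + 0) * 1)) * (a + 0))
(3) (1 + 0)  =[add_zero →]=  1    ⊢ ((a * (1 * 1)) * (a + 0))
(4) (a + 0)  =[add_zero →]=  a    ⊢ ((a * (1 * 1)) * a)
(5) (1 * 1)  =[mul_one →]=  1    ⊢ ((a * 1) * a)
(6) (a * 1)  =[mul_one →]=  a    ⊢ cost 3, within 3

(a * a)   [cost 3]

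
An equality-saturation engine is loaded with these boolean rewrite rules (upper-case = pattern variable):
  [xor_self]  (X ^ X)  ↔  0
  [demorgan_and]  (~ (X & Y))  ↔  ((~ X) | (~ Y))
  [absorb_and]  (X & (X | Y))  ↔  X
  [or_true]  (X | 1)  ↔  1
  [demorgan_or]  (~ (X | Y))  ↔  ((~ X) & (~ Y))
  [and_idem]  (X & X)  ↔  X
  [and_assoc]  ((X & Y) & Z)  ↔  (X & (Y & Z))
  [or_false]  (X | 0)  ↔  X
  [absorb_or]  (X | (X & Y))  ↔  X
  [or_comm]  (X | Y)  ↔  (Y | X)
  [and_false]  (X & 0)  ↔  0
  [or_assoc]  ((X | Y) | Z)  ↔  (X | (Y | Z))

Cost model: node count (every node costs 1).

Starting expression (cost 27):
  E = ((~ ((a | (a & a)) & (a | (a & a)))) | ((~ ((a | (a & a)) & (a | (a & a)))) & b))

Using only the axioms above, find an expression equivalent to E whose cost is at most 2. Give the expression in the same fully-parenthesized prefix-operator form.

(~ a)   [cost 2]

step 1: absorb_or (→) rewrites ((~ ((a | (a & a)) & (a | (a & a)))) | ((~ ((a | (a & a)) & (a | (a & a)))) & b)) into (~ ((a | (a & a)) & (a | (a & a))))
step 2: and_idem (→) rewrites ((a | (a & a)) & (a | (a & a))) into (a | (a & a)), now (~ (a | (a & a)))
step 3: absorb_or (→) rewrites (a | (a & a)) into a, reaching cost 2 (bound 2)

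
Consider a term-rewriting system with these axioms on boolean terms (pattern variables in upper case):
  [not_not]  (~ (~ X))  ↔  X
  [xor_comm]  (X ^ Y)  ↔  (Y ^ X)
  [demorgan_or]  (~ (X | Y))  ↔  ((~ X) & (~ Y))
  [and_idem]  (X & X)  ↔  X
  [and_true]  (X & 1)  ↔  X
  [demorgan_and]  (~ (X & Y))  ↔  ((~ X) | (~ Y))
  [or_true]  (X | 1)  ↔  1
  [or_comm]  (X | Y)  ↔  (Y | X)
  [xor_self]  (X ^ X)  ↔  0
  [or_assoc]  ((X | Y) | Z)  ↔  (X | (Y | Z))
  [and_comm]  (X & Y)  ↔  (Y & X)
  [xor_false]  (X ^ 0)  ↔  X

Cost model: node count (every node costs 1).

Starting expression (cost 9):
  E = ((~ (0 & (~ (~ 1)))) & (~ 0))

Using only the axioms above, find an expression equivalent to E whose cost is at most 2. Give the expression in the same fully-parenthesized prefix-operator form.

(~ 0)   [cost 2]

1. [not_not →] (~ (~ 1))  →  1;  E = ((~ (0 & 1)) & (~ 0))
2. [and_comm →] ((~ (0 & 1)) & (~ 0))  →  ((~ 0) & (~ (0 & 1)))
3. [and_true →] (0 & 1)  →  0;  E = ((~ 0) & (~ 0))
4. [and_idem →] ((~ 0) & (~ 0))  →  (~ 0);  cost 2 ≤ 2, done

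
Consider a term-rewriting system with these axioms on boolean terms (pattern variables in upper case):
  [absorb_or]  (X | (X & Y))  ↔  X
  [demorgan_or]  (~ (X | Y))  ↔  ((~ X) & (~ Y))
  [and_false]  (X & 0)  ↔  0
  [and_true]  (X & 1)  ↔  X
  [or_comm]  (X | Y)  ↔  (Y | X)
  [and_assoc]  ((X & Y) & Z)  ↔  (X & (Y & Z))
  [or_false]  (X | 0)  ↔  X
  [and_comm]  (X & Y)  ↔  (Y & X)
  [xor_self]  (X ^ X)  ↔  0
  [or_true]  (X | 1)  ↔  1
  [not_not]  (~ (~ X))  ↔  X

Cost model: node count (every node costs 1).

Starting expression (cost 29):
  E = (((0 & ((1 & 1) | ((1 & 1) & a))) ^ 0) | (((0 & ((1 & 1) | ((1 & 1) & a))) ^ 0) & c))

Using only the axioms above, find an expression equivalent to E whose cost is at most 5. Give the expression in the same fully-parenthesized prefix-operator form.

((0 & 1) ^ 0)   [cost 5]

step 1: absorb_or (→) rewrites (((0 & ((1 & 1) | ((1 & 1) & a))) ^ 0) | (((0 & ((1 & 1) | ((1 & 1) & a))) ^ 0) & c)) into ((0 & ((1 & 1) | ((1 & 1) & a))) ^ 0)
step 2: absorb_or (→) rewrites ((1 & 1) | ((1 & 1) & a)) into (1 & 1), now ((0 & (1 & 1)) ^ 0)
step 3: and_true (→) rewrites (1 & 1) into 1, reaching cost 5 (bound 5)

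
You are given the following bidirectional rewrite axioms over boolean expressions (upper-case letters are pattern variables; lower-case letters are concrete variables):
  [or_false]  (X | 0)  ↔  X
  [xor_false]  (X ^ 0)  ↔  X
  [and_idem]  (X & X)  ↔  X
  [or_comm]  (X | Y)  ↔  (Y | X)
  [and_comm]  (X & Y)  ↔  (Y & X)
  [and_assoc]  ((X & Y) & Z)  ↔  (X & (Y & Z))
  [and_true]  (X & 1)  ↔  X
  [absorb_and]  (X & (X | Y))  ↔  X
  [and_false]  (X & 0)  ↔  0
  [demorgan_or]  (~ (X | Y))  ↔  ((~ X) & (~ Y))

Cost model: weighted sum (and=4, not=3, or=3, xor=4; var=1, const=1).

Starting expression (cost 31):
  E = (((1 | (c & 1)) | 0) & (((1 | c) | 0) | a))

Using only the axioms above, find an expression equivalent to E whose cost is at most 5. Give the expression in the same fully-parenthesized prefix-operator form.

(1 | c)   [cost 5]

1. [and_true →] (c & 1)  →  c;  E = (((1 | c) | 0) & (((1 | c) | 0) | a))
2. [absorb_and →] (((1 | c) | 0) & (((1 | c) | 0) | a))  →  ((1 | c) | 0)
3. [or_false →] ((1 | c) | 0)  →  (1 | c);  cost 5 ≤ 5, done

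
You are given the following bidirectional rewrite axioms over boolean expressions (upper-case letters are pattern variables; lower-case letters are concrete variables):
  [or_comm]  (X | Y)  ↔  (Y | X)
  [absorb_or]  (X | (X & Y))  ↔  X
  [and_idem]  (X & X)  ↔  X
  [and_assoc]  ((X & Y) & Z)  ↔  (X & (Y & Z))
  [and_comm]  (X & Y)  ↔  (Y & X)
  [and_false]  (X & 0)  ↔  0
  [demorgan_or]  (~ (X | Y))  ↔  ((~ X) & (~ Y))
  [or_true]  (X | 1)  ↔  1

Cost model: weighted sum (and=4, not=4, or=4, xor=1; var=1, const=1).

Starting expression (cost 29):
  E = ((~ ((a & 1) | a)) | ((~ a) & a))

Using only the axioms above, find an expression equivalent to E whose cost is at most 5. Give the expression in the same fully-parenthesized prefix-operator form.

(~ a)   [cost 5]

1. [or_comm →] ((a & 1) | a)  →  (a | (a & 1));  E = ((~ (a | (a & 1))) | ((~ a) & a))
2. [absorb_or →] (a | (a & 1))  →  a;  E = ((~ a) | ((~ a) & a))
3. [absorb_or →] ((~ a) | ((~ a) & a))  →  (~ a);  cost 5 ≤ 5, done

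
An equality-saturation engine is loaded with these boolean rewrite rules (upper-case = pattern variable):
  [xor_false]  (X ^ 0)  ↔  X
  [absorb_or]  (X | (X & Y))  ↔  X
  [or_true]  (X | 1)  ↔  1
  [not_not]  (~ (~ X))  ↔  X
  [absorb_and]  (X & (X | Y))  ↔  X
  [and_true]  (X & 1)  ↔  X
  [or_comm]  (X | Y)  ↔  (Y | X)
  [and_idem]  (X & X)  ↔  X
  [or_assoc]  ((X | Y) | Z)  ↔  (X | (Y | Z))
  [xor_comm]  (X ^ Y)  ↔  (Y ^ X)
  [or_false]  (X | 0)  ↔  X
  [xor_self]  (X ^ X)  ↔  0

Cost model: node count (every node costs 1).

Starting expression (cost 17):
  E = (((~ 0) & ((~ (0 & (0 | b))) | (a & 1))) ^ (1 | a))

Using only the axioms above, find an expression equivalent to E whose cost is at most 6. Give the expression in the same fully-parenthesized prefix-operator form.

1. [absorb_and →] (0 & (0 | b))  →  0;  E = (((~ 0) & ((~ 0) | (a & 1))) ^ (1 | a))
2. [and_true →] (a & 1)  →  a;  E = (((~ 0) & ((~ 0) | a)) ^ (1 | a))
3. [absorb_and →] ((~ 0) & ((~ 0) | a))  →  (~ 0);  cost 6 ≤ 6, done

((~ 0) ^ (1 | a))   [cost 6]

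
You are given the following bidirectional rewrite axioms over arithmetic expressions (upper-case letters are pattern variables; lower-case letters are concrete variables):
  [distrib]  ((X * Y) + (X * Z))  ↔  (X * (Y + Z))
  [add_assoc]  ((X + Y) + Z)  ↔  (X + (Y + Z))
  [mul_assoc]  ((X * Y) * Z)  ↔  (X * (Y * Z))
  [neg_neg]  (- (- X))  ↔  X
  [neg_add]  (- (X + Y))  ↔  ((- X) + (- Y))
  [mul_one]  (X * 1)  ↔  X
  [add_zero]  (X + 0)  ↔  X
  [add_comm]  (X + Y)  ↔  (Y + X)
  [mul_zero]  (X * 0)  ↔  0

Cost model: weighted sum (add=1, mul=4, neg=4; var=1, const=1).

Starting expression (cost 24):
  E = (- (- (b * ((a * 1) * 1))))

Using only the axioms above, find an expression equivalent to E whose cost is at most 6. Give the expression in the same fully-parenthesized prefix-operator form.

step 1: mul_one (→) rewrites ((a * 1) * 1) into (a * 1), now (- (- (b * (a * 1))))
step 2: neg_neg (→) rewrites (- (- (b * (a * 1)))) into (b * (a * 1))
step 3: mul_one (→) rewrites (a * 1) into a, reaching cost 6 (bound 6)

(b * a)   [cost 6]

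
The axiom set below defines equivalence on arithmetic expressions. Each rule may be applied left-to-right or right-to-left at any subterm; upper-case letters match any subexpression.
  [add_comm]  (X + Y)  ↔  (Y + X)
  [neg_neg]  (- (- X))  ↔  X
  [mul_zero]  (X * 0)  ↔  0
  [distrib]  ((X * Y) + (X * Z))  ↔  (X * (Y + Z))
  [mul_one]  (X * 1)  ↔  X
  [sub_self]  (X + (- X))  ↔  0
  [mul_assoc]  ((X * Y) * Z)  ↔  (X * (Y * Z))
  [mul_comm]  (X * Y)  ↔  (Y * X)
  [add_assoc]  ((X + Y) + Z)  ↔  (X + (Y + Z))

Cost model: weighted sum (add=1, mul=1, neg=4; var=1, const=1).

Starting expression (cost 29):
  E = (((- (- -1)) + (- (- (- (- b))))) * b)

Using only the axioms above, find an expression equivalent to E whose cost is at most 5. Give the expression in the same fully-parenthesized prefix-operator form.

step 1: neg_neg (→) rewrites (- (- -1)) into -1, now ((-1 + (- (- (- (- b))))) * b)
step 2: neg_neg (→) rewrites (- (- (- b))) into (- b), now ((-1 + (- (- b))) * b)
step 3: neg_neg (→) rewrites (- (- b)) into b, reaching cost 5 (bound 5)

((-1 + b) * b)   [cost 5]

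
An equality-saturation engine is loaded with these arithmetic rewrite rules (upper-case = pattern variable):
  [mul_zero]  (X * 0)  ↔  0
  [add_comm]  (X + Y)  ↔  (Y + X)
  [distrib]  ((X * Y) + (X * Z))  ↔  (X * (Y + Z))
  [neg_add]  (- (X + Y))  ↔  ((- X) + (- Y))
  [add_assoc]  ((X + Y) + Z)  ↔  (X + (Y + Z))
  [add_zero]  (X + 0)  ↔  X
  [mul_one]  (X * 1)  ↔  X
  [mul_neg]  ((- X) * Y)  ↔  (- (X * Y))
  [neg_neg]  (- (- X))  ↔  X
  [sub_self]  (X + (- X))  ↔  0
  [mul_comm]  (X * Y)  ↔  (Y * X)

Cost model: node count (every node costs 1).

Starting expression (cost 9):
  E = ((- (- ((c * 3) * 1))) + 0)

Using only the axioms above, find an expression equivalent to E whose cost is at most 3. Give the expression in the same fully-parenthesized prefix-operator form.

(1) ((c * 3) * 1)  =[mul_one →]=  (c * 3)    ⊢ ((- (- (c * 3))) + 0)
(2) (- (- (c * 3)))  =[neg_neg →]=  (c * 3)    ⊢ ((c * 3) + 0)
(3) ((c * 3) + 0)  =[add_zero →]=  (c * 3)    ⊢ cost 3, within 3

(c * 3)   [cost 3]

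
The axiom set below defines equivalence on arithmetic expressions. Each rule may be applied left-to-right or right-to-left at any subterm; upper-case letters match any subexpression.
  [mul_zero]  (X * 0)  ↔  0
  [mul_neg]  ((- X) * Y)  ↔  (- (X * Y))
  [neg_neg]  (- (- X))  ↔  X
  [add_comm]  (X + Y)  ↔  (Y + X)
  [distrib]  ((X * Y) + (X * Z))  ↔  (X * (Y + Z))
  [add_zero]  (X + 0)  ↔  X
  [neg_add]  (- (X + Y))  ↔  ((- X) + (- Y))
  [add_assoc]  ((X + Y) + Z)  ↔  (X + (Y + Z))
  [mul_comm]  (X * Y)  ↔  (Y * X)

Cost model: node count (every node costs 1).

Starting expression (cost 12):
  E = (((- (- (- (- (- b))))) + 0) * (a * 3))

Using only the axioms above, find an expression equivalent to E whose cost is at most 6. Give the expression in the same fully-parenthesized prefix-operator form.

((- b) * (a * 3))   [cost 6]

step 1: add_zero (→) rewrites ((- (- (- (- (- b))))) + 0) into (- (- (- (- (- b))))), now ((- (- (- (- (- b))))) * (a * 3))
step 2: neg_neg (→) rewrites (- (- b)) into b, now ((- (- (- b))) * (a * 3))
step 3: neg_neg (→) rewrites (- (- b)) into b, reaching cost 6 (bound 6)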